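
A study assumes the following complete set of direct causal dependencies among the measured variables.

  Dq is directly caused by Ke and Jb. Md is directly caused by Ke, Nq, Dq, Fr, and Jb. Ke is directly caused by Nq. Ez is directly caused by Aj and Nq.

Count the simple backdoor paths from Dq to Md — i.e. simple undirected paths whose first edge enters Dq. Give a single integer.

A backdoor path from Dq to Md is any simple undirected path whose first edge points into Dq (i.e. leaves Dq via a parent).
Parents of Dq: {Jb, Ke}.
Enumerating:
  P1: Dq <- Ke <- Nq -> Md
  P2: Dq <- Ke -> Md
  P3: Dq <- Jb -> Md
That exhausts the simple backdoor paths. Count: 3.

3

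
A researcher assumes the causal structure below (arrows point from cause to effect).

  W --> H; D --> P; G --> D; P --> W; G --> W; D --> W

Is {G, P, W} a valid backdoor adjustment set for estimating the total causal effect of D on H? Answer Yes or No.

No

Backdoor paths from D to H (paths whose first edge points into D):
  P1: D <- G -> W -> H
Condition 1 (no descendant of D in the set): FAILS — P and W are descendants of D.
Condition 2 (every backdoor path blocked by {G, P, W}):
  P1: blocked at fork node G ∈ conditioning set.
{G, P, W} does not satisfy the backdoor criterion.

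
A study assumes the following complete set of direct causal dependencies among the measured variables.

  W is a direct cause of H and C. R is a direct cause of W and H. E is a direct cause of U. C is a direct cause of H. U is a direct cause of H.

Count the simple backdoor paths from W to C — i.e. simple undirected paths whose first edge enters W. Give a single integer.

1

A backdoor path from W to C is any simple undirected path whose first edge points into W (i.e. leaves W via a parent).
Parents of W: {R}.
Enumerating:
  P1: W <- R -> H <- C
That exhausts the simple backdoor paths. Count: 1.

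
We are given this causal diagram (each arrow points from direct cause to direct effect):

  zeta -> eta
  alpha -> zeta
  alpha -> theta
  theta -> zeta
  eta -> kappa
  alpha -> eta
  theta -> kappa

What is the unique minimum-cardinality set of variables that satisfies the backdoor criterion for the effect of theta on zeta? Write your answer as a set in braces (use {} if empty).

Variables eligible for adjustment (non-descendants of theta, excluding theta and zeta): {alpha}.
Backdoor paths from theta to zeta:
  P1: theta <- alpha -> zeta
  P2: theta <- alpha -> eta <- zeta
The empty set is not sufficient: P1 (theta <- alpha -> zeta) has no collider blocking it and no conditioned non-collider, so it is open.
Try {alpha}:
  P1: blocked at fork node alpha ∈ conditioning set.
  P2: blocked at fork node alpha ∈ conditioning set.
{alpha} contains no descendant of theta and blocks every backdoor path.
{alpha} is the unique smallest valid adjustment set.

{alpha}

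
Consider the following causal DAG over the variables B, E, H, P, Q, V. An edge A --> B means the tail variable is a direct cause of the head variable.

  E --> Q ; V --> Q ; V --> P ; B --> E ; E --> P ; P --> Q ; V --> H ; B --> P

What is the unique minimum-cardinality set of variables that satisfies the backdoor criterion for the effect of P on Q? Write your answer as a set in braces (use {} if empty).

{E, V}

Variables eligible for adjustment (non-descendants of P, excluding P and Q): {B, E, H, V}.
Backdoor paths from P to Q:
  P1: P <- V -> Q
  P2: P <- B -> E -> Q
  P3: P <- E -> Q
The empty set is not sufficient: P1 (P <- V -> Q) has no collider blocking it and no conditioned non-collider, so it is open.
Try {E, V}:
  P1: blocked at fork node V ∈ conditioning set.
  P2: blocked at chain node E ∈ conditioning set.
  P3: blocked at fork node E ∈ conditioning set.
{E, V} contains no descendant of P and blocks every backdoor path.
Every element of {E, V} is needed (dropping E leaves P2 open; dropping V leaves P1 open), so no proper subset is valid.
Among all size-2 subsets of the eligible variables, only {E, V} blocks every backdoor path, so it is the unique smallest valid adjustment set.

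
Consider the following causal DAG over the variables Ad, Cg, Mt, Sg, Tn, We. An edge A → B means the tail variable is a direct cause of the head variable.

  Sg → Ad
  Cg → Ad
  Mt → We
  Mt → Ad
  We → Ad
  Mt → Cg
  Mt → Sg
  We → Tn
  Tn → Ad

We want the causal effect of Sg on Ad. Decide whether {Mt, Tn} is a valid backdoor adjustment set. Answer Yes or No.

Yes

Backdoor paths from Sg to Ad (paths whose first edge points into Sg):
  P1: Sg <- Mt -> Cg -> Ad
  P2: Sg <- Mt -> We -> Tn -> Ad
  P3: Sg <- Mt -> We -> Ad
  P4: Sg <- Mt -> Ad
Condition 1 (no descendant of Sg in the set): holds — descendants of Sg are {Ad}; none are in {Mt, Tn}.
Condition 2 (every backdoor path blocked by {Mt, Tn}):
  P1: blocked at fork node Mt ∈ conditioning set.
  P2: blocked at fork node Mt ∈ conditioning set.
  P3: blocked at fork node Mt ∈ conditioning set.
  P4: blocked at fork node Mt ∈ conditioning set.
{Mt, Tn} satisfies the backdoor criterion.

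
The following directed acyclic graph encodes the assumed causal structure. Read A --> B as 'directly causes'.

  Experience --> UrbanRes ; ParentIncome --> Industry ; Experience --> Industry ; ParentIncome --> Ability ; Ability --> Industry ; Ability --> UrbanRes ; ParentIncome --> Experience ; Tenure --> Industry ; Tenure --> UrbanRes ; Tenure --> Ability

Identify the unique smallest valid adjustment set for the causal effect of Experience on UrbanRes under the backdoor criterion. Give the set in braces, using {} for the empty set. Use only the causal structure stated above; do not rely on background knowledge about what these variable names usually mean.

{ParentIncome}

Variables eligible for adjustment (non-descendants of Experience, excluding Experience and UrbanRes): {Ability, ParentIncome, Tenure}.
Backdoor paths from Experience to UrbanRes:
  P1: Experience <- ParentIncome -> Ability <- Tenure -> UrbanRes
  P2: Experience <- ParentIncome -> Ability -> Industry <- Tenure -> UrbanRes
  P3: Experience <- ParentIncome -> Ability -> UrbanRes
  P4: Experience <- ParentIncome -> Industry <- Tenure -> Ability -> UrbanRes
  P5: Experience <- ParentIncome -> Industry <- Tenure -> UrbanRes
  P6: Experience <- ParentIncome -> Industry <- Ability <- Tenure -> UrbanRes
  P7: Experience <- ParentIncome -> Industry <- Ability -> UrbanRes
The empty set is not sufficient: P3 (Experience <- ParentIncome -> Ability -> UrbanRes) has no collider blocking it and no conditioned non-collider, so it is open.
Try {ParentIncome}:
  P1: blocked at fork node ParentIncome ∈ conditioning set.
  P2: blocked at fork node ParentIncome ∈ conditioning set.
  P3: blocked at fork node ParentIncome ∈ conditioning set.
  P4: blocked at fork node ParentIncome ∈ conditioning set.
  P5: blocked at fork node ParentIncome ∈ conditioning set.
  P6: blocked at fork node ParentIncome ∈ conditioning set.
  P7: blocked at fork node ParentIncome ∈ conditioning set.
{ParentIncome} contains no descendant of Experience and blocks every backdoor path.
No other singleton works — e.g. {Tenure} leaves P3 open — so {ParentIncome} is the unique smallest valid adjustment set.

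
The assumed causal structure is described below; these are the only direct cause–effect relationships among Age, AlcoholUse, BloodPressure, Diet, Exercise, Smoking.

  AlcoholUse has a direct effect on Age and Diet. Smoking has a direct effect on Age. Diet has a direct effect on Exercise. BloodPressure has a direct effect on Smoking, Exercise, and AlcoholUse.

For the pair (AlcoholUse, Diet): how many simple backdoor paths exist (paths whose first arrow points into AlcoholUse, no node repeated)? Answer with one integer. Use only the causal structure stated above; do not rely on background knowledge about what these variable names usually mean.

A backdoor path from AlcoholUse to Diet is any simple undirected path whose first edge points into AlcoholUse (i.e. leaves AlcoholUse via a parent).
Parents of AlcoholUse: {BloodPressure}.
Enumerating:
  P1: AlcoholUse <- BloodPressure -> Exercise <- Diet
That exhausts the simple backdoor paths. Count: 1.

1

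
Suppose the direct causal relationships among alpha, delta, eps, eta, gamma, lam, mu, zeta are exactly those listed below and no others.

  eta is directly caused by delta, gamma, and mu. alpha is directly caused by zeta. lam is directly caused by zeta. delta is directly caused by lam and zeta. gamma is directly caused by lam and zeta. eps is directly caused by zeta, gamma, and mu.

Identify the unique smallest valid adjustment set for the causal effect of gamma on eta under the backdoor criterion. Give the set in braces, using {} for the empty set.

Variables eligible for adjustment (non-descendants of gamma, excluding gamma and eta): {alpha, delta, lam, mu, zeta}.
Backdoor paths from gamma to eta:
  P1: gamma <- zeta -> lam -> delta -> eta
  P2: gamma <- zeta -> delta -> eta
  P3: gamma <- zeta -> eps <- mu -> eta
  P4: gamma <- lam <- zeta -> delta -> eta
  P5: gamma <- lam <- zeta -> eps <- mu -> eta
  P6: gamma <- lam -> delta <- zeta -> eps <- mu -> eta
  P7: gamma <- lam -> delta -> eta
The empty set is not sufficient: P1 (gamma <- zeta -> lam -> delta -> eta) has no collider blocking it and no conditioned non-collider, so it is open.
Try {delta}:
  P1: blocked at chain node delta ∈ conditioning set.
  P2: blocked at chain node delta ∈ conditioning set.
  P3: blocked at collider eps (neither it nor any descendant is in the conditioning set).
  P4: blocked at chain node delta ∈ conditioning set.
  P5: blocked at collider eps (neither it nor any descendant is in the conditioning set).
  P6: blocked at collider eps (neither it nor any descendant is in the conditioning set).
  P7: blocked at chain node delta ∈ conditioning set.
{delta} contains no descendant of gamma and blocks every backdoor path.
No other singleton works — e.g. {zeta} leaves P7 open — so {delta} is the unique smallest valid adjustment set.

{delta}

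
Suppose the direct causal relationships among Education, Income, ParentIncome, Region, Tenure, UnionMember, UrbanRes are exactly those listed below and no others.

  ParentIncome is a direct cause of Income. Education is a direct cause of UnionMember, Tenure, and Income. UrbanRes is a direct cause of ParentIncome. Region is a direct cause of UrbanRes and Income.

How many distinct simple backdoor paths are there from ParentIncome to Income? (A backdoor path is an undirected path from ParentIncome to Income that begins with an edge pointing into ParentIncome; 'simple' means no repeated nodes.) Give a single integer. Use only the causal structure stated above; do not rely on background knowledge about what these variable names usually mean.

1

A backdoor path from ParentIncome to Income is any simple undirected path whose first edge points into ParentIncome (i.e. leaves ParentIncome via a parent).
Parents of ParentIncome: {UrbanRes}.
Enumerating:
  P1: ParentIncome <- UrbanRes <- Region -> Income
That exhausts the simple backdoor paths. Count: 1.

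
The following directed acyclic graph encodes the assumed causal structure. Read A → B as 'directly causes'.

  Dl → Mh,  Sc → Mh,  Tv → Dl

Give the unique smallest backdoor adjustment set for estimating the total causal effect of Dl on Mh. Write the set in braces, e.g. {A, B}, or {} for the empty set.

{}

Variables eligible for adjustment (non-descendants of Dl, excluding Dl and Mh): {Sc, Tv}.
Backdoor paths from Dl to Mh:
  (none)
With no backdoor paths the empty set already satisfies the criterion, and it is trivially minimal.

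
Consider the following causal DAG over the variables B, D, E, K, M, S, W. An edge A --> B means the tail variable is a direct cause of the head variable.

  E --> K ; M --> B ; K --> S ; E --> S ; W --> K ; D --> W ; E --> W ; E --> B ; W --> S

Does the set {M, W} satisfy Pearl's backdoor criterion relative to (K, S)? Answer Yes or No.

No

Backdoor paths from K to S (paths whose first edge points into K):
  P1: K <- E -> W -> S
  P2: K <- E -> S
  P3: K <- W <- E -> S
  P4: K <- W -> S
Condition 1 (no descendant of K in the set): holds — descendants of K are {S}; none are in {M, W}.
Condition 2 (every backdoor path blocked by {M, W}):
  P1: blocked at chain node W ∈ conditioning set.
  P2: open — no interior node is in the conditioning set.
  P3: blocked at chain node W ∈ conditioning set.
  P4: blocked at fork node W ∈ conditioning set.
{M, W} does not satisfy the backdoor criterion.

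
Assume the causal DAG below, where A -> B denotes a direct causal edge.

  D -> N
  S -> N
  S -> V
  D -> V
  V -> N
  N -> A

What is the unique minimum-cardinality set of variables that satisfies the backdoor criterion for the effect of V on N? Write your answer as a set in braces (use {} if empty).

Variables eligible for adjustment (non-descendants of V, excluding V and N): {D, S}.
Backdoor paths from V to N:
  P1: V <- S -> N
  P2: V <- D -> N
The empty set is not sufficient: P1 (V <- S -> N) has no collider blocking it and no conditioned non-collider, so it is open.
Try {D, S}:
  P1: blocked at fork node S ∈ conditioning set.
  P2: blocked at fork node D ∈ conditioning set.
{D, S} contains no descendant of V and blocks every backdoor path.
Every element of {D, S} is needed (dropping D leaves P2 open; dropping S leaves P1 open), so no proper subset is valid.
Among all size-2 subsets of the eligible variables, only {D, S} blocks every backdoor path, so it is the unique smallest valid adjustment set.

{D, S}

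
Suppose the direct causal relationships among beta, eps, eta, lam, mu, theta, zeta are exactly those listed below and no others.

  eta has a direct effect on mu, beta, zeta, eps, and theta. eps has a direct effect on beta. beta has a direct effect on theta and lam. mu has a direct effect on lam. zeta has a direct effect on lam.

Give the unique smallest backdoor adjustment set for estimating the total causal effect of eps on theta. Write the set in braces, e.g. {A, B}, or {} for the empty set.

{eta}

Variables eligible for adjustment (non-descendants of eps, excluding eps and theta): {eta, mu, zeta}.
Backdoor paths from eps to theta:
  P1: eps <- eta -> beta -> theta
  P2: eps <- eta -> mu -> lam <- beta -> theta
  P3: eps <- eta -> theta
  P4: eps <- eta -> zeta -> lam <- beta -> theta
The empty set is not sufficient: P1 (eps <- eta -> beta -> theta) has no collider blocking it and no conditioned non-collider, so it is open.
Try {eta}:
  P1: blocked at fork node eta ∈ conditioning set.
  P2: blocked at fork node eta ∈ conditioning set.
  P3: blocked at fork node eta ∈ conditioning set.
  P4: blocked at fork node eta ∈ conditioning set.
{eta} contains no descendant of eps and blocks every backdoor path.
No other singleton works — e.g. {mu} leaves P1 open — so {eta} is the unique smallest valid adjustment set.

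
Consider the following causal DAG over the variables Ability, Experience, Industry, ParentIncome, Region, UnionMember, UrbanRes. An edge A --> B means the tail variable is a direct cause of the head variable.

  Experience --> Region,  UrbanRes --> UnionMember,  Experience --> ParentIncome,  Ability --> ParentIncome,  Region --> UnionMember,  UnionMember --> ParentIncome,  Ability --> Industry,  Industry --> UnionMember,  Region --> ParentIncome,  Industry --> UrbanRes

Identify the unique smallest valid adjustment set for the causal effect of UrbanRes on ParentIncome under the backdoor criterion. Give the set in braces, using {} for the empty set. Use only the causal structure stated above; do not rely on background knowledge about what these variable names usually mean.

{Industry}

Variables eligible for adjustment (non-descendants of UrbanRes, excluding UrbanRes and ParentIncome): {Ability, Experience, Industry, Region}.
Backdoor paths from UrbanRes to ParentIncome:
  P1: UrbanRes <- Industry <- Ability -> ParentIncome
  P2: UrbanRes <- Industry -> UnionMember <- Region <- Experience -> ParentIncome
  P3: UrbanRes <- Industry -> UnionMember <- Region -> ParentIncome
  P4: UrbanRes <- Industry -> UnionMember -> ParentIncome
The empty set is not sufficient: P1 (UrbanRes <- Industry <- Ability -> ParentIncome) has no collider blocking it and no conditioned non-collider, so it is open.
Try {Industry}:
  P1: blocked at chain node Industry ∈ conditioning set.
  P2: blocked at fork node Industry ∈ conditioning set.
  P3: blocked at fork node Industry ∈ conditioning set.
  P4: blocked at fork node Industry ∈ conditioning set.
{Industry} contains no descendant of UrbanRes and blocks every backdoor path.
No other singleton works — e.g. {Ability} leaves P4 open — so {Industry} is the unique smallest valid adjustment set.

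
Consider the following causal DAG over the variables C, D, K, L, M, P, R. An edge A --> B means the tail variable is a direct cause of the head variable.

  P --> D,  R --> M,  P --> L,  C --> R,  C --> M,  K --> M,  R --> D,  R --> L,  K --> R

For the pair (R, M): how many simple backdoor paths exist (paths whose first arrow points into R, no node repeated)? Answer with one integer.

2

A backdoor path from R to M is any simple undirected path whose first edge points into R (i.e. leaves R via a parent).
Parents of R: {C, K}.
Enumerating:
  P1: R <- C -> M
  P2: R <- K -> M
That exhausts the simple backdoor paths. Count: 2.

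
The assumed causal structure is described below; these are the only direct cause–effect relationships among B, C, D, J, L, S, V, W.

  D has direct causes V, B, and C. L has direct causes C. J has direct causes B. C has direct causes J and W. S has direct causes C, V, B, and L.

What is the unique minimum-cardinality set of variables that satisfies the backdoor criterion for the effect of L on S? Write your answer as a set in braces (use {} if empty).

{C}

Variables eligible for adjustment (non-descendants of L, excluding L and S): {B, C, D, J, V, W}.
Backdoor paths from L to S:
  P1: L <- C <- J <- B -> S
  P2: L <- C <- J <- B -> D <- V -> S
  P3: L <- C -> S
  P4: L <- C -> D <- B -> S
  P5: L <- C -> D <- V -> S
The empty set is not sufficient: P1 (L <- C <- J <- B -> S) has no collider blocking it and no conditioned non-collider, so it is open.
Try {C}:
  P1: blocked at chain node C ∈ conditioning set.
  P2: blocked at chain node C ∈ conditioning set.
  P3: blocked at fork node C ∈ conditioning set.
  P4: blocked at fork node C ∈ conditioning set.
  P5: blocked at fork node C ∈ conditioning set.
{C} contains no descendant of L and blocks every backdoor path.
No other singleton works — e.g. {B} leaves P3 open — so {C} is the unique smallest valid adjustment set.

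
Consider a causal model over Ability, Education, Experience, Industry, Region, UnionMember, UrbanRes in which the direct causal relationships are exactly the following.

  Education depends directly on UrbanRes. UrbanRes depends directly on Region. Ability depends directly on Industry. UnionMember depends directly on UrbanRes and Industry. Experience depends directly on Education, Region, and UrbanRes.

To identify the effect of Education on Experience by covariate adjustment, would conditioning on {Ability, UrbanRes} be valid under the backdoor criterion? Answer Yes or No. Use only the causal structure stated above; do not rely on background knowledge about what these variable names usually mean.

Yes

Backdoor paths from Education to Experience (paths whose first edge points into Education):
  P1: Education <- UrbanRes <- Region -> Experience
  P2: Education <- UrbanRes -> Experience
Condition 1 (no descendant of Education in the set): holds — descendants of Education are {Experience}; none are in {Ability, UrbanRes}.
Condition 2 (every backdoor path blocked by {Ability, UrbanRes}):
  P1: blocked at chain node UrbanRes ∈ conditioning set.
  P2: blocked at fork node UrbanRes ∈ conditioning set.
{Ability, UrbanRes} satisfies the backdoor criterion.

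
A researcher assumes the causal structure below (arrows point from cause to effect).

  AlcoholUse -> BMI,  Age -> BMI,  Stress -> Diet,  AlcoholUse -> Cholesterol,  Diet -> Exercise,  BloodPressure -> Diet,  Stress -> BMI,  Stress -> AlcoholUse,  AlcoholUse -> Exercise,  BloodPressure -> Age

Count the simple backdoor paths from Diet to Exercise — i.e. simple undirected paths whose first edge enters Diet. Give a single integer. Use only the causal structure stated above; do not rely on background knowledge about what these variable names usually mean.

4

A backdoor path from Diet to Exercise is any simple undirected path whose first edge points into Diet (i.e. leaves Diet via a parent).
Parents of Diet: {BloodPressure, Stress}.
Enumerating:
  P1: Diet <- BloodPressure -> Age -> BMI <- Stress -> AlcoholUse -> Exercise
  P2: Diet <- BloodPressure -> Age -> BMI <- AlcoholUse -> Exercise
  P3: Diet <- Stress -> AlcoholUse -> Exercise
  P4: Diet <- Stress -> BMI <- AlcoholUse -> Exercise
That exhausts the simple backdoor paths. Count: 4.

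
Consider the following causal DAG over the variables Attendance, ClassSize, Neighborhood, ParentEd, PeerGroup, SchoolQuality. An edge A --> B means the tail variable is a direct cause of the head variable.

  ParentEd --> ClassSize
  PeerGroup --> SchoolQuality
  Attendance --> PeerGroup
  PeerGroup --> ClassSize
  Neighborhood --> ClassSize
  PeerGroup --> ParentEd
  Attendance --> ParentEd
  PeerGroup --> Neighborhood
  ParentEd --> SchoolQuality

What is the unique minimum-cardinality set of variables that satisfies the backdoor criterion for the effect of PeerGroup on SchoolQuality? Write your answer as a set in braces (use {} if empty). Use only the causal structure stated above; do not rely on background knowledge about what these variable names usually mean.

Variables eligible for adjustment (non-descendants of PeerGroup, excluding PeerGroup and SchoolQuality): {Attendance}.
Backdoor paths from PeerGroup to SchoolQuality:
  P1: PeerGroup <- Attendance -> ParentEd -> SchoolQuality
The empty set is not sufficient: P1 (PeerGroup <- Attendance -> ParentEd -> SchoolQuality) has no collider blocking it and no conditioned non-collider, so it is open.
Try {Attendance}:
  P1: blocked at fork node Attendance ∈ conditioning set.
{Attendance} contains no descendant of PeerGroup and blocks every backdoor path.
{Attendance} is the unique smallest valid adjustment set.

{Attendance}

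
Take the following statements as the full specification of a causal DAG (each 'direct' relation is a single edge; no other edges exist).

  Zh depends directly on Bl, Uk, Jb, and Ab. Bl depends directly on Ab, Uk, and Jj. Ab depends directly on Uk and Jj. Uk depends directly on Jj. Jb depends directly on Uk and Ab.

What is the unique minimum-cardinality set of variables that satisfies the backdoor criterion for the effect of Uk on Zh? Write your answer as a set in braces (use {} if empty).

{Jj}

Variables eligible for adjustment (non-descendants of Uk, excluding Uk and Zh): {Jj}.
Backdoor paths from Uk to Zh:
  P1: Uk <- Jj -> Ab -> Jb -> Zh
  P2: Uk <- Jj -> Ab -> Bl -> Zh
  P3: Uk <- Jj -> Ab -> Zh
  P4: Uk <- Jj -> Bl <- Ab -> Jb -> Zh
  P5: Uk <- Jj -> Bl <- Ab -> Zh
  P6: Uk <- Jj -> Bl -> Zh
The empty set is not sufficient: P1 (Uk <- Jj -> Ab -> Jb -> Zh) has no collider blocking it and no conditioned non-collider, so it is open.
Try {Jj}:
  P1: blocked at fork node Jj ∈ conditioning set.
  P2: blocked at fork node Jj ∈ conditioning set.
  P3: blocked at fork node Jj ∈ conditioning set.
  P4: blocked at fork node Jj ∈ conditioning set.
  P5: blocked at fork node Jj ∈ conditioning set.
  P6: blocked at fork node Jj ∈ conditioning set.
{Jj} contains no descendant of Uk and blocks every backdoor path.
{Jj} is the unique smallest valid adjustment set.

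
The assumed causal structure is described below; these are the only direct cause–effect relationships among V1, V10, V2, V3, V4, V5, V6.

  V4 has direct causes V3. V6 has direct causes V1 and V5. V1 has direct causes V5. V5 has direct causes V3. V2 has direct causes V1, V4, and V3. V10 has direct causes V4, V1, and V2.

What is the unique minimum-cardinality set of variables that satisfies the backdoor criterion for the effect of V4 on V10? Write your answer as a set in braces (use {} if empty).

{V3}

Variables eligible for adjustment (non-descendants of V4, excluding V4 and V10): {V1, V3, V5, V6}.
Backdoor paths from V4 to V10:
  P1: V4 <- V3 -> V5 -> V1 -> V2 -> V10
  P2: V4 <- V3 -> V5 -> V1 -> V10
  P3: V4 <- V3 -> V5 -> V6 <- V1 -> V2 -> V10
  P4: V4 <- V3 -> V5 -> V6 <- V1 -> V10
  P5: V4 <- V3 -> V2 <- V1 -> V10
  P6: V4 <- V3 -> V2 -> V10
The empty set is not sufficient: P1 (V4 <- V3 -> V5 -> V1 -> V2 -> V10) has no collider blocking it and no conditioned non-collider, so it is open.
Try {V3}:
  P1: blocked at fork node V3 ∈ conditioning set.
  P2: blocked at fork node V3 ∈ conditioning set.
  P3: blocked at fork node V3 ∈ conditioning set.
  P4: blocked at fork node V3 ∈ conditioning set.
  P5: blocked at fork node V3 ∈ conditioning set.
  P6: blocked at fork node V3 ∈ conditioning set.
{V3} contains no descendant of V4 and blocks every backdoor path.
No other singleton works — e.g. {V5} leaves P6 open — so {V3} is the unique smallest valid adjustment set.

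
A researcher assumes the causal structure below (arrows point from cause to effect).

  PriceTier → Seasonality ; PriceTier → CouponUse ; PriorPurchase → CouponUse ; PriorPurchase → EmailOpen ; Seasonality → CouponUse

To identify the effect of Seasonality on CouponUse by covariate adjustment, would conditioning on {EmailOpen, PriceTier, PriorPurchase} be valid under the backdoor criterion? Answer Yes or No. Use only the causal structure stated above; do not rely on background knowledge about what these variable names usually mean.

Yes

Backdoor paths from Seasonality to CouponUse (paths whose first edge points into Seasonality):
  P1: Seasonality <- PriceTier -> CouponUse
Condition 1 (no descendant of Seasonality in the set): holds — descendants of Seasonality are {CouponUse}; none are in {EmailOpen, PriceTier, PriorPurchase}.
Condition 2 (every backdoor path blocked by {EmailOpen, PriceTier, PriorPurchase}):
  P1: blocked at fork node PriceTier ∈ conditioning set.
{EmailOpen, PriceTier, PriorPurchase} satisfies the backdoor criterion.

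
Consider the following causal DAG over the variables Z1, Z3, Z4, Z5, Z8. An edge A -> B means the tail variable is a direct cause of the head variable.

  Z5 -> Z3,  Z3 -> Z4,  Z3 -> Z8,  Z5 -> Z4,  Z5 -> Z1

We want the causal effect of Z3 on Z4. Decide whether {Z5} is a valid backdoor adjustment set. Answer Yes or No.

Yes

Backdoor paths from Z3 to Z4 (paths whose first edge points into Z3):
  P1: Z3 <- Z5 -> Z4
Condition 1 (no descendant of Z3 in the set): holds — descendants of Z3 are {Z4, Z8}; none are in {Z5}.
Condition 2 (every backdoor path blocked by {Z5}):
  P1: blocked at fork node Z5 ∈ conditioning set.
{Z5} satisfies the backdoor criterion.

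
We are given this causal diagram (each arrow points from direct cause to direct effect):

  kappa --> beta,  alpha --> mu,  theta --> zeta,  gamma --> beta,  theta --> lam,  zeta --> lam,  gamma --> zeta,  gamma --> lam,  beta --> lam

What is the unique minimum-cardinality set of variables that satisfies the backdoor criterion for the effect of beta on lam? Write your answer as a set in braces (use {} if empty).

{gamma}

Variables eligible for adjustment (non-descendants of beta, excluding beta and lam): {alpha, gamma, kappa, mu, theta, zeta}.
Backdoor paths from beta to lam:
  P1: beta <- gamma -> zeta <- theta -> lam
  P2: beta <- gamma -> zeta -> lam
  P3: beta <- gamma -> lam
The empty set is not sufficient: P2 (beta <- gamma -> zeta -> lam) has no collider blocking it and no conditioned non-collider, so it is open.
Try {gamma}:
  P1: blocked at fork node gamma ∈ conditioning set.
  P2: blocked at fork node gamma ∈ conditioning set.
  P3: blocked at fork node gamma ∈ conditioning set.
{gamma} contains no descendant of beta and blocks every backdoor path.
No other singleton works — e.g. {theta} leaves P2 open — so {gamma} is the unique smallest valid adjustment set.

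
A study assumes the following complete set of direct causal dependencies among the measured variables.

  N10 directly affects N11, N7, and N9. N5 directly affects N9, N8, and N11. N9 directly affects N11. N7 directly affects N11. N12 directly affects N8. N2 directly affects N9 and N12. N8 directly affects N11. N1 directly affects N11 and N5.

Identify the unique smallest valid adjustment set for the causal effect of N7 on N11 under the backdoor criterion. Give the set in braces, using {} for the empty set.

Variables eligible for adjustment (non-descendants of N7, excluding N7 and N11): {N1, N10, N12, N2, N5, N8, N9}.
Backdoor paths from N7 to N11:
  P1: N7 <- N10 -> N9 <- N2 -> N12 -> N8 <- N5 <- N1 -> N11
  P2: N7 <- N10 -> N9 <- N2 -> N12 -> N8 <- N5 -> N11
  P3: N7 <- N10 -> N9 <- N2 -> N12 -> N8 -> N11
  P4: N7 <- N10 -> N9 <- N5 <- N1 -> N11
  P5: N7 <- N10 -> N9 <- N5 -> N8 -> N11
  P6: N7 <- N10 -> N9 <- N5 -> N11
  P7: N7 <- N10 -> N9 -> N11
  P8: N7 <- N10 -> N11
The empty set is not sufficient: P7 (N7 <- N10 -> N9 -> N11) has no collider blocking it and no conditioned non-collider, so it is open.
Try {N10}:
  P1: blocked at fork node N10 ∈ conditioning set.
  P2: blocked at fork node N10 ∈ conditioning set.
  P3: blocked at fork node N10 ∈ conditioning set.
  P4: blocked at fork node N10 ∈ conditioning set.
  P5: blocked at fork node N10 ∈ conditioning set.
  P6: blocked at fork node N10 ∈ conditioning set.
  P7: blocked at fork node N10 ∈ conditioning set.
  P8: blocked at fork node N10 ∈ conditioning set.
{N10} contains no descendant of N7 and blocks every backdoor path.
No other singleton works — e.g. {N1} leaves P7 open — so {N10} is the unique smallest valid adjustment set.

{N10}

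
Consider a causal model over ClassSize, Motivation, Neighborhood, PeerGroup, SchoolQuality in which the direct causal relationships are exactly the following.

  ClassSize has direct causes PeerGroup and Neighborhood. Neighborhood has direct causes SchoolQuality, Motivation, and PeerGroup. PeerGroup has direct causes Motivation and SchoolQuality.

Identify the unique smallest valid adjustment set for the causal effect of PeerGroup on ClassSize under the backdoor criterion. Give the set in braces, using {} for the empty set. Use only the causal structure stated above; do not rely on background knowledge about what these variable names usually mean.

Variables eligible for adjustment (non-descendants of PeerGroup, excluding PeerGroup and ClassSize): {Motivation, SchoolQuality}.
Backdoor paths from PeerGroup to ClassSize:
  P1: PeerGroup <- SchoolQuality -> Neighborhood -> ClassSize
  P2: PeerGroup <- Motivation -> Neighborhood -> ClassSize
The empty set is not sufficient: P1 (PeerGroup <- SchoolQuality -> Neighborhood -> ClassSize) has no collider blocking it and no conditioned non-collider, so it is open.
Try {Motivation, SchoolQuality}:
  P1: blocked at fork node SchoolQuality ∈ conditioning set.
  P2: blocked at fork node Motivation ∈ conditioning set.
{Motivation, SchoolQuality} contains no descendant of PeerGroup and blocks every backdoor path.
Every element of {Motivation, SchoolQuality} is needed (dropping Motivation leaves P2 open; dropping SchoolQuality leaves P1 open), so no proper subset is valid.
Among all size-2 subsets of the eligible variables, only {Motivation, SchoolQuality} blocks every backdoor path, so it is the unique smallest valid adjustment set.

{Motivation, SchoolQuality}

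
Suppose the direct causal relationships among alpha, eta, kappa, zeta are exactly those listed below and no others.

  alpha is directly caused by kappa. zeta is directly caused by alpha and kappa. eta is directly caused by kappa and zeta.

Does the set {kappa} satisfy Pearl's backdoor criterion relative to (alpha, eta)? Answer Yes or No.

Backdoor paths from alpha to eta (paths whose first edge points into alpha):
  P1: alpha <- kappa -> zeta -> eta
  P2: alpha <- kappa -> eta
Condition 1 (no descendant of alpha in the set): holds — descendants of alpha are {eta, zeta}; none are in {kappa}.
Condition 2 (every backdoor path blocked by {kappa}):
  P1: blocked at fork node kappa ∈ conditioning set.
  P2: blocked at fork node kappa ∈ conditioning set.
{kappa} satisfies the backdoor criterion.

Yes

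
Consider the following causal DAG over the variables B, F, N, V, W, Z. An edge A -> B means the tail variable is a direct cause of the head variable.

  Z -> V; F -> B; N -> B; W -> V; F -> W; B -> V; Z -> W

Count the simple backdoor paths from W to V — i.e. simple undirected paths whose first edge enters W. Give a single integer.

2

A backdoor path from W to V is any simple undirected path whose first edge points into W (i.e. leaves W via a parent).
Parents of W: {F, Z}.
Enumerating:
  P1: W <- Z -> V
  P2: W <- F -> B -> V
That exhausts the simple backdoor paths. Count: 2.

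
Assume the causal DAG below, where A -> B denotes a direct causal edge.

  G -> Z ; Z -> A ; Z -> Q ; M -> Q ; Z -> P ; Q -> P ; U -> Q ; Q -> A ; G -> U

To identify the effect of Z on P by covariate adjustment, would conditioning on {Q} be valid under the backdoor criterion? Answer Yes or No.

No

Backdoor paths from Z to P (paths whose first edge points into Z):
  P1: Z <- G -> U -> Q -> P
Condition 1 (no descendant of Z in the set): FAILS — Q is a descendant of Z.
Condition 2 (every backdoor path blocked by {Q}):
  P1: blocked at chain node Q ∈ conditioning set.
{Q} does not satisfy the backdoor criterion.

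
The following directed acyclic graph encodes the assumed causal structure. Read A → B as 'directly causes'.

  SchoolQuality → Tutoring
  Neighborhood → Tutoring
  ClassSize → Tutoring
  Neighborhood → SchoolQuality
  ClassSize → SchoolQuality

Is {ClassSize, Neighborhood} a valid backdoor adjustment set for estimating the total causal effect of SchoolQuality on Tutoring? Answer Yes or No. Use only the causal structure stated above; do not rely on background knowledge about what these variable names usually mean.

Yes

Backdoor paths from SchoolQuality to Tutoring (paths whose first edge points into SchoolQuality):
  P1: SchoolQuality <- ClassSize -> Tutoring
  P2: SchoolQuality <- Neighborhood -> Tutoring
Condition 1 (no descendant of SchoolQuality in the set): holds — descendants of SchoolQuality are {Tutoring}; none are in {ClassSize, Neighborhood}.
Condition 2 (every backdoor path blocked by {ClassSize, Neighborhood}):
  P1: blocked at fork node ClassSize ∈ conditioning set.
  P2: blocked at fork node Neighborhood ∈ conditioning set.
{ClassSize, Neighborhood} satisfies the backdoor criterion.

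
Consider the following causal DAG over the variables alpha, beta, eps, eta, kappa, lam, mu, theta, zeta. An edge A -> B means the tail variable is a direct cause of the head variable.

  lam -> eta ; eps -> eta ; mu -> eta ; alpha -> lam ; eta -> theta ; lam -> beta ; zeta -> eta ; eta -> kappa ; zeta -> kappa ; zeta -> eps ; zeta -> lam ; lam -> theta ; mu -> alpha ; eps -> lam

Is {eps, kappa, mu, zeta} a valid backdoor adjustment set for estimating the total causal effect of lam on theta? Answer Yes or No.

Backdoor paths from lam to theta (paths whose first edge points into lam):
  P1: lam <- zeta -> eps -> eta -> theta
  P2: lam <- zeta -> eta -> theta
  P3: lam <- zeta -> kappa <- eta -> theta
  P4: lam <- alpha <- mu -> eta -> theta
  P5: lam <- eps <- zeta -> eta -> theta
  P6: lam <- eps <- zeta -> kappa <- eta -> theta
  P7: lam <- eps -> eta -> theta
Condition 1 (no descendant of lam in the set): FAILS — kappa is a descendant of lam.
Condition 2 (every backdoor path blocked by {eps, kappa, mu, zeta}):
  P1: blocked at fork node zeta ∈ conditioning set.
  P2: blocked at fork node zeta ∈ conditioning set.
  P3: blocked at fork node zeta ∈ conditioning set.
  P4: blocked at fork node mu ∈ conditioning set.
  P5: blocked at chain node eps ∈ conditioning set.
  P6: blocked at chain node eps ∈ conditioning set.
  P7: blocked at fork node eps ∈ conditioning set.
{eps, kappa, mu, zeta} does not satisfy the backdoor criterion.

No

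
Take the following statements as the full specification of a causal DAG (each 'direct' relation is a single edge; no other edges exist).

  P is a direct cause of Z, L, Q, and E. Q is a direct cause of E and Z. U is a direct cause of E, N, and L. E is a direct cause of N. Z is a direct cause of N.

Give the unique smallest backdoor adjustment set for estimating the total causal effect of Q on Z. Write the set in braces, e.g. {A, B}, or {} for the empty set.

Variables eligible for adjustment (non-descendants of Q, excluding Q and Z): {L, P, U}.
Backdoor paths from Q to Z:
  P1: Q <- P -> Z
  P2: Q <- P -> E <- U -> N <- Z
  P3: Q <- P -> E -> N <- Z
  P4: Q <- P -> L <- U -> E -> N <- Z
  P5: Q <- P -> L <- U -> N <- Z
The empty set is not sufficient: P1 (Q <- P -> Z) has no collider blocking it and no conditioned non-collider, so it is open.
Try {P}:
  P1: blocked at fork node P ∈ conditioning set.
  P2: blocked at fork node P ∈ conditioning set.
  P3: blocked at fork node P ∈ conditioning set.
  P4: blocked at fork node P ∈ conditioning set.
  P5: blocked at fork node P ∈ conditioning set.
{P} contains no descendant of Q and blocks every backdoor path.
No other singleton works — e.g. {U} leaves P1 open — so {P} is the unique smallest valid adjustment set.

{P}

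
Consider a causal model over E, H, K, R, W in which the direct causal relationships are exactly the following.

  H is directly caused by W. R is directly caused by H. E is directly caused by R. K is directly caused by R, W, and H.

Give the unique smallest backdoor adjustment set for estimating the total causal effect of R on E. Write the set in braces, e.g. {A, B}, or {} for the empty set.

{}

Variables eligible for adjustment (non-descendants of R, excluding R and E): {H, W}.
Backdoor paths from R to E:
  (none)
With no backdoor paths the empty set already satisfies the criterion, and it is trivially minimal.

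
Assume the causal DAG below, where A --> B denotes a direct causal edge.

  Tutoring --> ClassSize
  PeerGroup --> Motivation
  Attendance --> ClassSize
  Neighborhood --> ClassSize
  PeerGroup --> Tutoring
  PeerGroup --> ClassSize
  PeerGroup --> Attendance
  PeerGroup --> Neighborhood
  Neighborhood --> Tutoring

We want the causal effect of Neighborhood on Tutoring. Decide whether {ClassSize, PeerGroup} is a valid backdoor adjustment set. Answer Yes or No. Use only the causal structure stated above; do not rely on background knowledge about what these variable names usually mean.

No

Backdoor paths from Neighborhood to Tutoring (paths whose first edge points into Neighborhood):
  P1: Neighborhood <- PeerGroup -> Attendance -> ClassSize <- Tutoring
  P2: Neighborhood <- PeerGroup -> Tutoring
  P3: Neighborhood <- PeerGroup -> ClassSize <- Tutoring
Condition 1 (no descendant of Neighborhood in the set): FAILS — ClassSize is a descendant of Neighborhood.
Condition 2 (every backdoor path blocked by {ClassSize, PeerGroup}):
  P1: blocked at fork node PeerGroup ∈ conditioning set.
  P2: blocked at fork node PeerGroup ∈ conditioning set.
  P3: blocked at fork node PeerGroup ∈ conditioning set.
{ClassSize, PeerGroup} does not satisfy the backdoor criterion.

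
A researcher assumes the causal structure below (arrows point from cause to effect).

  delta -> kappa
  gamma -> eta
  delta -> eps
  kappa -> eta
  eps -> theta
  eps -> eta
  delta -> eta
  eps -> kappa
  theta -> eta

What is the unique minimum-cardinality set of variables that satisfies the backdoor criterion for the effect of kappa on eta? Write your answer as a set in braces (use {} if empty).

{delta, eps}

Variables eligible for adjustment (non-descendants of kappa, excluding kappa and eta): {delta, eps, gamma, theta}.
Backdoor paths from kappa to eta:
  P1: kappa <- delta -> eps -> theta -> eta
  P2: kappa <- delta -> eps -> eta
  P3: kappa <- delta -> eta
  P4: kappa <- eps <- delta -> eta
  P5: kappa <- eps -> theta -> eta
  P6: kappa <- eps -> eta
The empty set is not sufficient: P1 (kappa <- delta -> eps -> theta -> eta) has no collider blocking it and no conditioned non-collider, so it is open.
Try {delta, eps}:
  P1: blocked at fork node delta ∈ conditioning set.
  P2: blocked at fork node delta ∈ conditioning set.
  P3: blocked at fork node delta ∈ conditioning set.
  P4: blocked at chain node eps ∈ conditioning set.
  P5: blocked at fork node eps ∈ conditioning set.
  P6: blocked at fork node eps ∈ conditioning set.
{delta, eps} contains no descendant of kappa and blocks every backdoor path.
Every element of {delta, eps} is needed (dropping delta leaves P3 open; dropping eps leaves P5 open), so no proper subset is valid.
Among all size-2 subsets of the eligible variables, only {delta, eps} blocks every backdoor path, so it is the unique smallest valid adjustment set.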